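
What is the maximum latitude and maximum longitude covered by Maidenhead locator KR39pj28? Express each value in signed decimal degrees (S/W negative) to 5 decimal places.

89.41250, 27.27500

Field K=10, R=17: +10·20° lon, +17·10° lat → SW at lon 20°, lat 80°.
Square 3, 9: +3·2° lon, +9·1° lat → SW at lon 26°, lat 89°.
Subsquare p=15, j=9: +15·0.0833333° lon, +9·0.0416667° lat → SW at lon 27.25°, lat 89.375°.
Extended square 2, 8: +2·0.00833333° lon, +8·0.00416667° lat → SW at lon 27.2667°, lat 89.4083°.
Cell spans 0.00833333° lon × 0.00416667° lat. NE corner is SW corner plus one full cell.
latitude 89.41250, longitude 27.27500.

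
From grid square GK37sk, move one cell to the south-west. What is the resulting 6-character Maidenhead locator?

GK37rj

Longitude subsquare s = 18; −1 → 17 = r.
Latitude subsquare k = 10; −1 → 9 = j.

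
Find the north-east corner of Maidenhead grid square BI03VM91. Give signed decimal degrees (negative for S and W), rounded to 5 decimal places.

-6.49167, -158.16667

Field B=1, I=8: +1·20° lon, +8·10° lat → SW at lon -160°, lat -10°.
Square 0, 3: +0·2° lon, +3·1° lat → SW at lon -160°, lat -7°.
Subsquare v=21, m=12: +21·0.0833333° lon, +12·0.0416667° lat → SW at lon -158.25°, lat -6.5°.
Extended square 9, 1: +9·0.00833333° lon, +1·0.00416667° lat → SW at lon -158.175°, lat -6.49583°.
Cell spans 0.00833333° lon × 0.00416667° lat. NE corner is SW corner plus one full cell.
latitude -6.49167, longitude -158.16667.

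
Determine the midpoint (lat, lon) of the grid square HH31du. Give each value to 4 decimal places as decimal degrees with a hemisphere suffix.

18.1458° S, 33.7083° W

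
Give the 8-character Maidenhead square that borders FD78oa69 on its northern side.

Latitude extended square 9; +1 → 10, wraps to 0, carry into subsquare.
Latitude subsquare a = 0; +1 → 1 = b.
The longitude characters are unchanged.

FD78ob60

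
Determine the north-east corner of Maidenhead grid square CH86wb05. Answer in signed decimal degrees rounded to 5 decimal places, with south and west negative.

-13.93333, -122.15833

Field C=2, H=7: +2·20° lon, +7·10° lat → SW at lon -140°, lat -20°.
Square 8, 6: +8·2° lon, +6·1° lat → SW at lon -124°, lat -14°.
Subsquare w=22, b=1: +22·0.0833333° lon, +1·0.0416667° lat → SW at lon -122.167°, lat -13.9583°.
Extended square 0, 5: +0·0.00833333° lon, +5·0.00416667° lat → SW at lon -122.167°, lat -13.9375°.
Cell spans 0.00833333° lon × 0.00416667° lat. NE corner is SW corner plus one full cell.
latitude -13.93333, longitude -122.15833.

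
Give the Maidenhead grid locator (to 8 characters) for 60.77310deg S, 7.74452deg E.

JC39uf94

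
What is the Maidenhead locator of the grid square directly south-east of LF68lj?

LF68mi

Longitude subsquare l = 11; +1 → 12 = m.
Latitude subsquare j = 9; −1 → 8 = i.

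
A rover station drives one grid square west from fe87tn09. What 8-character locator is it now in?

Longitude extended square 0; −1 → -1, wraps to 9, carry into subsquare.
Longitude subsquare t = 19; −1 → 18 = s.
The latitude characters are unchanged.

FE87sn99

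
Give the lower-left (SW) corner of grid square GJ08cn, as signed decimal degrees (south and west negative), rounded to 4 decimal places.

Field G=6, J=9: +6·20° lon, +9·10° lat → SW at lon -60°, lat 0°.
Square 0, 8: +0·2° lon, +8·1° lat → SW at lon -60°, lat 8°.
Subsquare c=2, n=13: +2·0.0833333° lon, +13·0.0416667° lat → SW at lon -59.8333°, lat 8.54167°.
latitude 8.5417, longitude -59.8333.

8.5417, -59.8333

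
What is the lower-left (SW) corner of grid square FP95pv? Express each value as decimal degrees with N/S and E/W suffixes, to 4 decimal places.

65.8750° N, 60.7500° W

Field F=5, P=15: +5·20° lon, +15·10° lat → SW at lon -80°, lat 60°.
Square 9, 5: +9·2° lon, +5·1° lat → SW at lon -62°, lat 65°.
Subsquare p=15, v=21: +15·0.0833333° lon, +21·0.0416667° lat → SW at lon -60.75°, lat 65.875°.
latitude 65.8750° N, longitude 60.7500° W.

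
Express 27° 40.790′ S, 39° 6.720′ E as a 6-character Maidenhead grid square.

Shift to the Maidenhead origin (180°W, 90°S): lon 219.1120, lat 62.3202.
Field: 219.1120/20 → 10 → K, 62.3202/10 → 6 → G; chars KG.
Square: 19.1120/2 → 9, 2.3202/1 → 2; chars 92.
Subsquare: 1.1120/0.0833333 → 13 → n, 0.3202/0.0416667 → 7 → h; chars nh.

KG92nh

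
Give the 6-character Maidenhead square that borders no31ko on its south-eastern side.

NO31ln

Longitude subsquare k = 10; +1 → 11 = l.
Latitude subsquare o = 14; −1 → 13 = n.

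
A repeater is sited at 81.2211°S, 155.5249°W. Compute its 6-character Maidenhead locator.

BA28fs

Offset from 180°W / 90°S: lon 24.4751°, lat 8.7789°.
Field (20°×10°, letters A–R): lon ⌊24.4751/20⌋ = 1 → B; lat ⌊8.7789/10⌋ = 0 → A.
Square (2°×1°, digits 0–9): lon ⌊4.4751/2⌋ = 2; lat ⌊8.7789/1⌋ = 8.
Subsquare (5′×2.5′, letters a–x): lon ⌊0.4751/0.0833333⌋ = 5 → f; lat ⌊0.7789/0.0416667⌋ = 18 → s.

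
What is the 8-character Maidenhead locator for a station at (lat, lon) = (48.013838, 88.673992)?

NN48ia03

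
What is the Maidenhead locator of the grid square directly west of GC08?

FC98

Longitude square 0; −1 → -1, wraps to 9, carry into field.
Longitude field G = 6; −1 → 5 = F.
The latitude characters are unchanged.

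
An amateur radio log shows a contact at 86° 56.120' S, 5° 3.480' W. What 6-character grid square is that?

IA73lb

Shift to the Maidenhead origin (180°W, 90°S): lon 174.9420, lat 3.0647.
Field: lon ⌊174.9420/20⌋ = 8 → I; lat ⌊3.0647/10⌋ = 0 → A.
Square: lon ⌊14.9420/2⌋ = 7; lat ⌊3.0647/1⌋ = 3.
Subsquare: lon ⌊0.9420/0.0833333⌋ = 11 → l; lat ⌊0.0647/0.0416667⌋ = 1 → b.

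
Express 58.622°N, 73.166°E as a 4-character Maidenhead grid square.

MO68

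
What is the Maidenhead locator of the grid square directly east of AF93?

Longitude square 9; +1 → 10, wraps to 0, carry into field.
Longitude field A = 0; +1 → 1 = B.
The latitude characters are unchanged.

BF03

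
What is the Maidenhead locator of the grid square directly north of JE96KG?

JE96kh

Latitude subsquare g = 6; +1 → 7 = h.
The longitude characters are unchanged.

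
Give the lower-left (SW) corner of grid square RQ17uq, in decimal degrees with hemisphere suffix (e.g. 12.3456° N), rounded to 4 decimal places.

77.6667° N, 163.6667° E

Field R=17, Q=16: +17·20° lon, +16·10° lat → SW at lon 160°, lat 70°.
Square 1, 7: +1·2° lon, +7·1° lat → SW at lon 162°, lat 77°.
Subsquare u=20, q=16: +20·0.0833333° lon, +16·0.0416667° lat → SW at lon 163.667°, lat 77.6667°.
latitude 77.6667° N, longitude 163.6667° E.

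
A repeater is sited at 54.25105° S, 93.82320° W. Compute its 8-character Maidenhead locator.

Add 180° to longitude and 90° to latitude: 86.17680, 35.74895.
Field (20°×10°, letters A–R): 86.17680/20 → 4 → E, 35.74895/10 → 3 → D; chars ED.
Square (2°×1°, digits 0–9): 6.17680/2 → 3, 5.74895/1 → 5; chars 35.
Subsquare (5′×2.5′, letters a–x): 0.17680/0.0833333 → 2 → c, 0.74895/0.0416667 → 17 → r; chars cr.
Extended square (30″×15″, digits 0–9): 0.01013/0.00833333 → 1, 0.04062/0.00416667 → 9; chars 19.

ED35cr19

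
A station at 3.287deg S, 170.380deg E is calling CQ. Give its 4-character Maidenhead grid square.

RI56

Offset from 180°W / 90°S: lon 350.38°, lat 86.71°.
Field: 350.38/20 → 17 → R, 86.71/10 → 8 → I; chars RI.
Square: 10.38/2 → 5, 6.71/1 → 6; chars 56.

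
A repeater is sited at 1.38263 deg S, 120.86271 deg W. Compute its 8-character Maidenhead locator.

Offset from 180°W / 90°S: lon 59.13729°, lat 88.61737°.
Field (20°×10°, letters A–R): lon ⌊59.13729/20⌋ = 2 → C; lat ⌊88.61737/10⌋ = 8 → I.
Square (2°×1°, digits 0–9): lon ⌊19.13729/2⌋ = 9; lat ⌊8.61737/1⌋ = 8.
Subsquare (5′×2.5′, letters a–x): lon ⌊1.13729/0.0833333⌋ = 13 → n; lat ⌊0.61737/0.0416667⌋ = 14 → o.
Extended square (30″×15″, digits 0–9): lon ⌊0.05396/0.00833333⌋ = 6; lat ⌊0.03404/0.00416667⌋ = 8.

CI98no68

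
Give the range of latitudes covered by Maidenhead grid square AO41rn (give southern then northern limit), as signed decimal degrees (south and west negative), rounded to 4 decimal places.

Field A=0, O=14: +0·20° lon, +14·10° lat → SW at lon -180°, lat 50°.
Square 4, 1: +4·2° lon, +1·1° lat → SW at lon -172°, lat 51°.
Subsquare r=17, n=13: +17·0.0833333° lon, +13·0.0416667° lat → SW at lon -170.583°, lat 51.5417°.
Cell spans 0.0833333° lon × 0.0416667° lat.
south 51.5417, north 51.5833.

51.5417, 51.5833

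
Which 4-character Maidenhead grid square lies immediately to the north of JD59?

Latitude square 9; +1 → 10, wraps to 0, carry into field.
Latitude field D = 3; +1 → 4 = E.
The longitude characters are unchanged.

JE50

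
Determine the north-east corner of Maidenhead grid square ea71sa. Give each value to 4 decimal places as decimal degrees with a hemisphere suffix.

88.9583° S, 84.4167° W

Field E=4, A=0: +4·20° lon, +0·10° lat → SW at lon -100°, lat -90°.
Square 7, 1: +7·2° lon, +1·1° lat → SW at lon -86°, lat -89°.
Subsquare s=18, a=0: +18·0.0833333° lon, +0·0.0416667° lat → SW at lon -84.5°, lat -89°.
Cell spans 0.0833333° lon × 0.0416667° lat. NE corner is SW corner plus one full cell.
latitude 88.9583° S, longitude 84.4167° W.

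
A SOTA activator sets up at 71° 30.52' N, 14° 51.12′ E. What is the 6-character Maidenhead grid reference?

JQ71km

Shift to the Maidenhead origin (180°W, 90°S): lon 194.8520, lat 161.5087.
Field: lon ⌊194.8520/20⌋ = 9 → J; lat ⌊161.5087/10⌋ = 16 → Q.
Square: lon ⌊14.8520/2⌋ = 7; lat ⌊1.5087/1⌋ = 1.
Subsquare: lon ⌊0.8520/0.0833333⌋ = 10 → k; lat ⌊0.5087/0.0416667⌋ = 12 → m.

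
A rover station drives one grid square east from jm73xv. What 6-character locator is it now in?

JM83av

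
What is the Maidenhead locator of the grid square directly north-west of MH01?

Longitude square 0; −1 → -1, wraps to 9, carry into field.
Longitude field M = 12; −1 → 11 = L.
Latitude square 1; +1 → 2.

LH92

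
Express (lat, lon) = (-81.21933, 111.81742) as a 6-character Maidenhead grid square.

OA58vs

Offset from 180°W / 90°S: lon 291.8174°, lat 8.7807°.
Field (20°×10°, letters A–R): lon ⌊291.8174/20⌋ = 14 → O; lat ⌊8.7807/10⌋ = 0 → A.
Square (2°×1°, digits 0–9): lon ⌊11.8174/2⌋ = 5; lat ⌊8.7807/1⌋ = 8.
Subsquare (5′×2.5′, letters a–x): lon ⌊1.8174/0.0833333⌋ = 21 → v; lat ⌊0.7807/0.0416667⌋ = 18 → s.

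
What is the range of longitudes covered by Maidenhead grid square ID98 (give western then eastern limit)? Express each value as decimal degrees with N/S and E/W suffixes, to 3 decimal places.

Field I=8, D=3: +8·20° lon, +3·10° lat → SW at lon -20°, lat -60°.
Square 9, 8: +9·2° lon, +8·1° lat → SW at lon -2°, lat -52°.
Cell spans 2° lon × 1° lat.
west 2.000° W, east 0.000° E.

2.000° W, 0.000° E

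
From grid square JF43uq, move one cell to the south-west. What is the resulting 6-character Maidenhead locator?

Longitude subsquare u = 20; −1 → 19 = t.
Latitude subsquare q = 16; −1 → 15 = p.

JF43tp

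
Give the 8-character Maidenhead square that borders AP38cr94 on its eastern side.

AP38dr04

Longitude extended square 9; +1 → 10, wraps to 0, carry into subsquare.
Longitude subsquare c = 2; +1 → 3 = d.
The latitude characters are unchanged.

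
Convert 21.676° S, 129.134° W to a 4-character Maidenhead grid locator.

CG58

Add 180° to longitude and 90° to latitude: 50.87, 68.32.
Field (20°×10°, letters A–R): 50.87/20 → 2 → C, 68.32/10 → 6 → G; chars CG.
Square (2°×1°, digits 0–9): 10.87/2 → 5, 8.32/1 → 8; chars 58.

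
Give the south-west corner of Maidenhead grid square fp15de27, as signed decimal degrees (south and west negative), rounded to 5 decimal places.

Field F=5, P=15: +5·20° lon, +15·10° lat → SW at lon -80°, lat 60°.
Square 1, 5: +1·2° lon, +5·1° lat → SW at lon -78°, lat 65°.
Subsquare d=3, e=4: +3·0.0833333° lon, +4·0.0416667° lat → SW at lon -77.75°, lat 65.1667°.
Extended square 2, 7: +2·0.00833333° lon, +7·0.00416667° lat → SW at lon -77.7333°, lat 65.1958°.
latitude 65.19583, longitude -77.73333.

65.19583, -77.73333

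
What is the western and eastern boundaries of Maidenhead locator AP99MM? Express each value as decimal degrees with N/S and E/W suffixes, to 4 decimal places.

161.0000° W, 160.9167° W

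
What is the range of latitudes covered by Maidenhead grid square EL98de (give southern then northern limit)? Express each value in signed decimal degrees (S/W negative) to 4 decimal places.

28.1667, 28.2083

Field E=4, L=11: +4·20° lon, +11·10° lat → SW at lon -100°, lat 20°.
Square 9, 8: +9·2° lon, +8·1° lat → SW at lon -82°, lat 28°.
Subsquare d=3, e=4: +3·0.0833333° lon, +4·0.0416667° lat → SW at lon -81.75°, lat 28.1667°.
Cell spans 0.0833333° lon × 0.0416667° lat.
south 28.1667, north 28.2083.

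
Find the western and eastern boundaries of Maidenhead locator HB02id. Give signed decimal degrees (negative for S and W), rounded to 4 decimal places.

-39.3333, -39.2500

Field H=7, B=1: +7·20° lon, +1·10° lat → SW at lon -40°, lat -80°.
Square 0, 2: +0·2° lon, +2·1° lat → SW at lon -40°, lat -78°.
Subsquare i=8, d=3: +8·0.0833333° lon, +3·0.0416667° lat → SW at lon -39.3333°, lat -77.875°.
Cell spans 0.0833333° lon × 0.0416667° lat.
west -39.3333, east -39.2500.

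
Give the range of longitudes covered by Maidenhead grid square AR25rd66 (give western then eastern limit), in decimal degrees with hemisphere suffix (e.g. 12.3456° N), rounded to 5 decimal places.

174.53333° W, 174.52500° W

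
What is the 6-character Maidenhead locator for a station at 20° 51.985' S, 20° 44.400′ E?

KG09id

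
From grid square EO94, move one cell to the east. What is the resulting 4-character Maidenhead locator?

FO04

Longitude square 9; +1 → 10, wraps to 0, carry into field.
Longitude field E = 4; +1 → 5 = F.
The latitude characters are unchanged.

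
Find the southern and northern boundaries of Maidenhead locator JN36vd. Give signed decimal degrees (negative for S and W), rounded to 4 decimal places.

46.1250, 46.1667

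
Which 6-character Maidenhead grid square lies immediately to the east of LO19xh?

Longitude subsquare x = 23; +1 → 24, wraps to 0 = a, carry into square.
Longitude square 1; +1 → 2.
The latitude characters are unchanged.

LO29ah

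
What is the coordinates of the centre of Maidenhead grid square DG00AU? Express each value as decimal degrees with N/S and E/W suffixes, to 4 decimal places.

29.1458° S, 119.9583° W

Field D=3, G=6: +3·20° lon, +6·10° lat → SW at lon -120°, lat -30°.
Square 0, 0: +0·2° lon, +0·1° lat → SW at lon -120°, lat -30°.
Subsquare a=0, u=20: +0·0.0833333° lon, +20·0.0416667° lat → SW at lon -120°, lat -29.1667°.
Cell spans 0.0833333° lon × 0.0416667° lat. Centre is SW corner plus half of each.
latitude 29.1458° S, longitude 119.9583° W.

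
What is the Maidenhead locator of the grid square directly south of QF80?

QE89

Latitude square 0; −1 → -1, wraps to 9, carry into field.
Latitude field F = 5; −1 → 4 = E.
The longitude characters are unchanged.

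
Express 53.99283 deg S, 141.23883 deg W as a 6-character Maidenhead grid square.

Shift to the Maidenhead origin (180°W, 90°S): lon 38.7612, lat 36.0072.
Field: 38.7612/20 → 1 → B, 36.0072/10 → 3 → D; chars BD.
Square: 18.7612/2 → 9, 6.0072/1 → 6; chars 96.
Subsquare: 0.7612/0.0833333 → 9 → j, 0.0072/0.0416667 → 0 → a; chars ja.

BD96ja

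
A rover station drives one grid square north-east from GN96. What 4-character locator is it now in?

HN07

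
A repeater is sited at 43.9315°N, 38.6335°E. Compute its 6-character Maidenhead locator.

KN93hw

Shift to the Maidenhead origin (180°W, 90°S): lon 218.6335, lat 133.9315.
Field: 218.6335/20 → 10 → K, 133.9315/10 → 13 → N; chars KN.
Square: 18.6335/2 → 9, 3.9315/1 → 3; chars 93.
Subsquare: 0.6335/0.0833333 → 7 → h, 0.9315/0.0416667 → 22 → w; chars hw.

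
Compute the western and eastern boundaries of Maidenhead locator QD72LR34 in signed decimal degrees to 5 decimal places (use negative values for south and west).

Field Q=16, D=3: +16·20° lon, +3·10° lat → SW at lon 140°, lat -60°.
Square 7, 2: +7·2° lon, +2·1° lat → SW at lon 154°, lat -58°.
Subsquare l=11, r=17: +11·0.0833333° lon, +17·0.0416667° lat → SW at lon 154.917°, lat -57.2917°.
Extended square 3, 4: +3·0.00833333° lon, +4·0.00416667° lat → SW at lon 154.942°, lat -57.275°.
Cell spans 0.00833333° lon × 0.00416667° lat.
west 154.94167, east 154.95000.

154.94167, 154.95000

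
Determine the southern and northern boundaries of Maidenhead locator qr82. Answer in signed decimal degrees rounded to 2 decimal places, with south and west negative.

82.00, 83.00

Field Q=16, R=17: +16·20° lon, +17·10° lat → SW at lon 140°, lat 80°.
Square 8, 2: +8·2° lon, +2·1° lat → SW at lon 156°, lat 82°.
Cell spans 2° lon × 1° lat.
south 82.00, north 83.00.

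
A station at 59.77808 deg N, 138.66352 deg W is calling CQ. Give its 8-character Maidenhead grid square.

Offset from 180°W / 90°S: lon 41.33648°, lat 149.77808°.
Field (20°×10°, letters A–R): 41.33648/20 → 2 → C, 149.77808/10 → 14 → O; chars CO.
Square (2°×1°, digits 0–9): 1.33648/2 → 0, 9.77808/1 → 9; chars 09.
Subsquare (5′×2.5′, letters a–x): 1.33648/0.0833333 → 16 → q, 0.77808/0.0416667 → 18 → s; chars qs.
Extended square (30″×15″, digits 0–9): 0.00315/0.00833333 → 0, 0.02808/0.00416667 → 6; chars 06.

CO09qs06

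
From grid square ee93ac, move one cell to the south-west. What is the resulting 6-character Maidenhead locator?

EE83xb

Longitude subsquare a = 0; −1 → -1, wraps to 23 = x, carry into square.
Longitude square 9; −1 → 8.
Latitude subsquare c = 2; −1 → 1 = b.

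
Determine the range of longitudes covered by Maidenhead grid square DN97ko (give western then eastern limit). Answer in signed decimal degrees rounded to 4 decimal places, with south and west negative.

-101.1667, -101.0833

Field D=3, N=13: +3·20° lon, +13·10° lat → SW at lon -120°, lat 40°.
Square 9, 7: +9·2° lon, +7·1° lat → SW at lon -102°, lat 47°.
Subsquare k=10, o=14: +10·0.0833333° lon, +14·0.0416667° lat → SW at lon -101.167°, lat 47.5833°.
Cell spans 0.0833333° lon × 0.0416667° lat.
west -101.1667, east -101.0833.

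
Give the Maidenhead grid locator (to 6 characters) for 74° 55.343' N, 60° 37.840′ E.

MQ04hw

Add 180° to longitude and 90° to latitude: 240.6307, 164.9224.
Field: 240.6307/20 → 12 → M, 164.9224/10 → 16 → Q; chars MQ.
Square: 0.6307/2 → 0, 4.9224/1 → 4; chars 04.
Subsquare: 0.6307/0.0833333 → 7 → h, 0.9224/0.0416667 → 22 → w; chars hw.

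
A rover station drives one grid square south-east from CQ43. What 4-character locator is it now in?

CQ52

Longitude square 4; +1 → 5.
Latitude square 3; −1 → 2.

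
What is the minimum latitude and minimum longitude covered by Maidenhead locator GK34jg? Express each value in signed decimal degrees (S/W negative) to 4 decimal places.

14.2500, -53.2500

Field G=6, K=10: +6·20° lon, +10·10° lat → SW at lon -60°, lat 10°.
Square 3, 4: +3·2° lon, +4·1° lat → SW at lon -54°, lat 14°.
Subsquare j=9, g=6: +9·0.0833333° lon, +6·0.0416667° lat → SW at lon -53.25°, lat 14.25°.
latitude 14.2500, longitude -53.2500.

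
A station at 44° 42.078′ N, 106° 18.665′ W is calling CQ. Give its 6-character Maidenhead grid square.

Offset from 180°W / 90°S: lon 73.6889°, lat 134.7013°.
Field: 73.6889/20 → 3 → D, 134.7013/10 → 13 → N; chars DN.
Square: 13.6889/2 → 6, 4.7013/1 → 4; chars 64.
Subsquare: 1.6889/0.0833333 → 20 → u, 0.7013/0.0416667 → 16 → q; chars uq.

DN64uq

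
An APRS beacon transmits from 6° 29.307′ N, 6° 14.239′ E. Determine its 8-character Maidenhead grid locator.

JJ36cl87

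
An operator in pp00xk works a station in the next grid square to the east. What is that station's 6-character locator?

Longitude subsquare x = 23; +1 → 24, wraps to 0 = a, carry into square.
Longitude square 0; +1 → 1.
The latitude characters are unchanged.

PP10ak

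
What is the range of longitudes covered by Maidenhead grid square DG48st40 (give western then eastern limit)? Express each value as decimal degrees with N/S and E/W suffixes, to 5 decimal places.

110.46667° W, 110.45833° W

Field D=3, G=6: +3·20° lon, +6·10° lat → SW at lon -120°, lat -30°.
Square 4, 8: +4·2° lon, +8·1° lat → SW at lon -112°, lat -22°.
Subsquare s=18, t=19: +18·0.0833333° lon, +19·0.0416667° lat → SW at lon -110.5°, lat -21.2083°.
Extended square 4, 0: +4·0.00833333° lon, +0·0.00416667° lat → SW at lon -110.467°, lat -21.2083°.
Cell spans 0.00833333° lon × 0.00416667° lat.
west 110.46667° W, east 110.45833° W.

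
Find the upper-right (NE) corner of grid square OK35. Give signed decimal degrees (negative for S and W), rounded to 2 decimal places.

Field O=14, K=10: +14·20° lon, +10·10° lat → SW at lon 100°, lat 10°.
Square 3, 5: +3·2° lon, +5·1° lat → SW at lon 106°, lat 15°.
Cell spans 2° lon × 1° lat. NE corner is SW corner plus one full cell.
latitude 16.00, longitude 108.00.

16.00, 108.00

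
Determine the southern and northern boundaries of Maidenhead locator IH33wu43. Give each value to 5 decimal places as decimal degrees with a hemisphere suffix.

16.15417° S, 16.15000° S

Field I=8, H=7: +8·20° lon, +7·10° lat → SW at lon -20°, lat -20°.
Square 3, 3: +3·2° lon, +3·1° lat → SW at lon -14°, lat -17°.
Subsquare w=22, u=20: +22·0.0833333° lon, +20·0.0416667° lat → SW at lon -12.1667°, lat -16.1667°.
Extended square 4, 3: +4·0.00833333° lon, +3·0.00416667° lat → SW at lon -12.1333°, lat -16.1542°.
Cell spans 0.00833333° lon × 0.00416667° lat.
south 16.15417° S, north 16.15000° S.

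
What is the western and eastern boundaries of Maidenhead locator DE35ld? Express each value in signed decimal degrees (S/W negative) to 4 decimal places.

-113.0833, -113.0000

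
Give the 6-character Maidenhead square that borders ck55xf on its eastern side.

Longitude subsquare x = 23; +1 → 24, wraps to 0 = a, carry into square.
Longitude square 5; +1 → 6.
The latitude characters are unchanged.

CK65af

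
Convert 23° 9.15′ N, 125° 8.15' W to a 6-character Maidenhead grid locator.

Shift to the Maidenhead origin (180°W, 90°S): lon 54.8642, lat 113.1525.
Field: lon ⌊54.8642/20⌋ = 2 → C; lat ⌊113.1525/10⌋ = 11 → L.
Square: lon ⌊14.8642/2⌋ = 7; lat ⌊3.1525/1⌋ = 3.
Subsquare: lon ⌊0.8642/0.0833333⌋ = 10 → k; lat ⌊0.1525/0.0416667⌋ = 3 → d.

CL73kd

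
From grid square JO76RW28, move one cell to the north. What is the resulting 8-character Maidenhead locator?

JO76rw29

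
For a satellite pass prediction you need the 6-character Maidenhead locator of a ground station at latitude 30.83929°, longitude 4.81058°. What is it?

JM20ju

Add 180° to longitude and 90° to latitude: 184.8106, 120.8393.
Field (20°×10°, letters A–R): 184.8106/20 → 9 → J, 120.8393/10 → 12 → M; chars JM.
Square (2°×1°, digits 0–9): 4.8106/2 → 2, 0.8393/1 → 0; chars 20.
Subsquare (5′×2.5′, letters a–x): 0.8106/0.0833333 → 9 → j, 0.8393/0.0416667 → 20 → u; chars ju.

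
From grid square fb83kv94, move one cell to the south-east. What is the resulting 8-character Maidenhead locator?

FB83lv03

Longitude extended square 9; +1 → 10, wraps to 0, carry into subsquare.
Longitude subsquare k = 10; +1 → 11 = l.
Latitude extended square 4; −1 → 3.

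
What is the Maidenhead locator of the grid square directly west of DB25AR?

Longitude subsquare a = 0; −1 → -1, wraps to 23 = x, carry into square.
Longitude square 2; −1 → 1.
The latitude characters are unchanged.

DB15xr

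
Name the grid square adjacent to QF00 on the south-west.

PE99

Longitude square 0; −1 → -1, wraps to 9, carry into field.
Longitude field Q = 16; −1 → 15 = P.
Latitude square 0; −1 → -1, wraps to 9, carry into field.
Latitude field F = 5; −1 → 4 = E.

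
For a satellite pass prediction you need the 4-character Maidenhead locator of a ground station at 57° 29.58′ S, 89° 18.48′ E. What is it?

Shift to the Maidenhead origin (180°W, 90°S): lon 269.31, lat 32.51.
Field (20°×10°, letters A–R): lon ⌊269.31/20⌋ = 13 → N; lat ⌊32.51/10⌋ = 3 → D.
Square (2°×1°, digits 0–9): lon ⌊9.31/2⌋ = 4; lat ⌊2.51/1⌋ = 2.

ND42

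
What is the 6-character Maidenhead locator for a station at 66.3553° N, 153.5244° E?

Offset from 180°W / 90°S: lon 333.5244°, lat 156.3553°.
Field (20°×10°, letters A–R): lon ⌊333.5244/20⌋ = 16 → Q; lat ⌊156.3553/10⌋ = 15 → P.
Square (2°×1°, digits 0–9): lon ⌊13.5244/2⌋ = 6; lat ⌊6.3553/1⌋ = 6.
Subsquare (5′×2.5′, letters a–x): lon ⌊1.5244/0.0833333⌋ = 18 → s; lat ⌊0.3553/0.0416667⌋ = 8 → i.

QP66si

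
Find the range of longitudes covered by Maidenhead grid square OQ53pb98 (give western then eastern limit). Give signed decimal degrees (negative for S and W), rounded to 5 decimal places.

111.32500, 111.33333

Field O=14, Q=16: +14·20° lon, +16·10° lat → SW at lon 100°, lat 70°.
Square 5, 3: +5·2° lon, +3·1° lat → SW at lon 110°, lat 73°.
Subsquare p=15, b=1: +15·0.0833333° lon, +1·0.0416667° lat → SW at lon 111.25°, lat 73.0417°.
Extended square 9, 8: +9·0.00833333° lon, +8·0.00416667° lat → SW at lon 111.325°, lat 73.075°.
Cell spans 0.00833333° lon × 0.00416667° lat.
west 111.32500, east 111.33333.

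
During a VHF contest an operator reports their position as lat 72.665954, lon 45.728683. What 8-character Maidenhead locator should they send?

LQ22up79

Offset from 180°W / 90°S: lon 225.72868°, lat 162.66595°.
Field: 225.72868/20 → 11 → L, 162.66595/10 → 16 → Q; chars LQ.
Square: 5.72868/2 → 2, 2.66595/1 → 2; chars 22.
Subsquare: 1.72868/0.0833333 → 20 → u, 0.66595/0.0416667 → 15 → p; chars up.
Extended square: 0.06202/0.00833333 → 7, 0.04095/0.00416667 → 9; chars 79.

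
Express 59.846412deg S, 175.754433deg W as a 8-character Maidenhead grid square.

Offset from 180°W / 90°S: lon 4.24557°, lat 30.15359°.
Field: 4.24557/20 → 0 → A, 30.15359/10 → 3 → D; chars AD.
Square: 4.24557/2 → 2, 0.15359/1 → 0; chars 20.
Subsquare: 0.24557/0.0833333 → 2 → c, 0.15359/0.0416667 → 3 → d; chars cd.
Extended square: 0.07890/0.00833333 → 9, 0.02859/0.00416667 → 6; chars 96.

AD20cd96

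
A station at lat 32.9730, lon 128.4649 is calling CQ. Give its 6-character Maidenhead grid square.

PM42fx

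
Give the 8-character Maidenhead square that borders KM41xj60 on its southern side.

KM41xi69

Latitude extended square 0; −1 → -1, wraps to 9, carry into subsquare.
Latitude subsquare j = 9; −1 → 8 = i.
The longitude characters are unchanged.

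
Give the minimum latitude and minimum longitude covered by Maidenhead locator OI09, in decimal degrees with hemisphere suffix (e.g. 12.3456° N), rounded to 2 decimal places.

Field O=14, I=8: +14·20° lon, +8·10° lat → SW at lon 100°, lat -10°.
Square 0, 9: +0·2° lon, +9·1° lat → SW at lon 100°, lat -1°.
latitude 1.00° S, longitude 100.00° E.

1.00° S, 100.00° E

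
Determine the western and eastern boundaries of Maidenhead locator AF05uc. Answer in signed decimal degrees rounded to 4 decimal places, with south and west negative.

Field A=0, F=5: +0·20° lon, +5·10° lat → SW at lon -180°, lat -40°.
Square 0, 5: +0·2° lon, +5·1° lat → SW at lon -180°, lat -35°.
Subsquare u=20, c=2: +20·0.0833333° lon, +2·0.0416667° lat → SW at lon -178.333°, lat -34.9167°.
Cell spans 0.0833333° lon × 0.0416667° lat.
west -178.3333, east -178.2500.

-178.3333, -178.2500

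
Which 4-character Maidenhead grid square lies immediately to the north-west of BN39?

Longitude square 3; −1 → 2.
Latitude square 9; +1 → 10, wraps to 0, carry into field.
Latitude field N = 13; +1 → 14 = O.

BO20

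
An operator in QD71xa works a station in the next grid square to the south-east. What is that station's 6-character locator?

QD80ax

Longitude subsquare x = 23; +1 → 24, wraps to 0 = a, carry into square.
Longitude square 7; +1 → 8.
Latitude subsquare a = 0; −1 → -1, wraps to 23 = x, carry into square.
Latitude square 1; −1 → 0.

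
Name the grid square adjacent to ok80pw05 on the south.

OK80pw04

Latitude extended square 5; −1 → 4.
The longitude characters are unchanged.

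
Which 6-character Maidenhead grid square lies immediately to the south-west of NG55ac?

NG45xb

Longitude subsquare a = 0; −1 → -1, wraps to 23 = x, carry into square.
Longitude square 5; −1 → 4.
Latitude subsquare c = 2; −1 → 1 = b.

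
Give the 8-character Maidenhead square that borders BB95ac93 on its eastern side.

Longitude extended square 9; +1 → 10, wraps to 0, carry into subsquare.
Longitude subsquare a = 0; +1 → 1 = b.
The latitude characters are unchanged.

BB95bc03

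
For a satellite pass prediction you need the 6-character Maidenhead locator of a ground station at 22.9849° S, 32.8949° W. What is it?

Shift to the Maidenhead origin (180°W, 90°S): lon 147.1051, lat 67.0151.
Field: 147.1051/20 → 7 → H, 67.0151/10 → 6 → G; chars HG.
Square: 7.1051/2 → 3, 7.0151/1 → 7; chars 37.
Subsquare: 1.1051/0.0833333 → 13 → n, 0.0151/0.0416667 → 0 → a; chars na.

HG37na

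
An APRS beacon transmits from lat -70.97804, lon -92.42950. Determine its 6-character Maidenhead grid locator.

EB39sa

Add 180° to longitude and 90° to latitude: 87.5705, 19.0220.
Field (20°×10°, letters A–R): 87.5705/20 → 4 → E, 19.0220/10 → 1 → B; chars EB.
Square (2°×1°, digits 0–9): 7.5705/2 → 3, 9.0220/1 → 9; chars 39.
Subsquare (5′×2.5′, letters a–x): 1.5705/0.0833333 → 18 → s, 0.0220/0.0416667 → 0 → a; chars sa.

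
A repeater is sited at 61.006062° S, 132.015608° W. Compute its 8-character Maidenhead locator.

CC38xx88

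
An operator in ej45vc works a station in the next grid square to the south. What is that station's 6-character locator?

EJ45vb

Latitude subsquare c = 2; −1 → 1 = b.
The longitude characters are unchanged.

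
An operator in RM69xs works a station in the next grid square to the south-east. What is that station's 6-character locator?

RM79ar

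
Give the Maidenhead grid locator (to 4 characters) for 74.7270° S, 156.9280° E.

Offset from 180°W / 90°S: lon 336.93°, lat 15.27°.
Field: 336.93/20 → 16 → Q, 15.27/10 → 1 → B; chars QB.
Square: 16.93/2 → 8, 5.27/1 → 5; chars 85.

QB85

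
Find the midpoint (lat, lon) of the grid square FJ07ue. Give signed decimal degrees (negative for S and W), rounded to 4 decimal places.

7.1875, -78.2917

Field F=5, J=9: +5·20° lon, +9·10° lat → SW at lon -80°, lat 0°.
Square 0, 7: +0·2° lon, +7·1° lat → SW at lon -80°, lat 7°.
Subsquare u=20, e=4: +20·0.0833333° lon, +4·0.0416667° lat → SW at lon -78.3333°, lat 7.16667°.
Cell spans 0.0833333° lon × 0.0416667° lat. Centre is SW corner plus half of each.
latitude 7.1875, longitude -78.2917.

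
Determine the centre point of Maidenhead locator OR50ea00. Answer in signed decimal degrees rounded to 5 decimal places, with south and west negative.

Field O=14, R=17: +14·20° lon, +17·10° lat → SW at lon 100°, lat 80°.
Square 5, 0: +5·2° lon, +0·1° lat → SW at lon 110°, lat 80°.
Subsquare e=4, a=0: +4·0.0833333° lon, +0·0.0416667° lat → SW at lon 110.333°, lat 80°.
Extended square 0, 0: +0·0.00833333° lon, +0·0.00416667° lat → SW at lon 110.333°, lat 80°.
Cell spans 0.00833333° lon × 0.00416667° lat. Centre is SW corner plus half of each.
latitude 80.00208, longitude 110.33750.

80.00208, 110.33750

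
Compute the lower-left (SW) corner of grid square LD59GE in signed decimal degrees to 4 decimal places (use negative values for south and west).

-50.8333, 50.5000

Field L=11, D=3: +11·20° lon, +3·10° lat → SW at lon 40°, lat -60°.
Square 5, 9: +5·2° lon, +9·1° lat → SW at lon 50°, lat -51°.
Subsquare g=6, e=4: +6·0.0833333° lon, +4·0.0416667° lat → SW at lon 50.5°, lat -50.8333°.
latitude -50.8333, longitude 50.5000.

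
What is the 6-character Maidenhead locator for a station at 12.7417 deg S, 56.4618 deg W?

Offset from 180°W / 90°S: lon 123.5382°, lat 77.2583°.
Field (20°×10°, letters A–R): 123.5382/20 → 6 → G, 77.2583/10 → 7 → H; chars GH.
Square (2°×1°, digits 0–9): 3.5382/2 → 1, 7.2583/1 → 7; chars 17.
Subsquare (5′×2.5′, letters a–x): 1.5382/0.0833333 → 18 → s, 0.2583/0.0416667 → 6 → g; chars sg.

GH17sg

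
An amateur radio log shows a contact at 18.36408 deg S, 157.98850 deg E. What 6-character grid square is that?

Offset from 180°W / 90°S: lon 337.9885°, lat 71.6359°.
Field: lon ⌊337.9885/20⌋ = 16 → Q; lat ⌊71.6359/10⌋ = 7 → H.
Square: lon ⌊17.9885/2⌋ = 8; lat ⌊1.6359/1⌋ = 1.
Subsquare: lon ⌊1.9885/0.0833333⌋ = 23 → x; lat ⌊0.6359/0.0416667⌋ = 15 → p.

QH81xp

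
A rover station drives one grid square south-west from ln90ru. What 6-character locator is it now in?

Longitude subsquare r = 17; −1 → 16 = q.
Latitude subsquare u = 20; −1 → 19 = t.

LN90qt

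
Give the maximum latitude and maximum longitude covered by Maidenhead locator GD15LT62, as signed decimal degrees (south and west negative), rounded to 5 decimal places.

-54.19583, -57.02500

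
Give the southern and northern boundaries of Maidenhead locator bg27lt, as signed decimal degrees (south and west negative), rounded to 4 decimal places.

Field B=1, G=6: +1·20° lon, +6·10° lat → SW at lon -160°, lat -30°.
Square 2, 7: +2·2° lon, +7·1° lat → SW at lon -156°, lat -23°.
Subsquare l=11, t=19: +11·0.0833333° lon, +19·0.0416667° lat → SW at lon -155.083°, lat -22.2083°.
Cell spans 0.0833333° lon × 0.0416667° lat.
south -22.2083, north -22.1667.

-22.2083, -22.1667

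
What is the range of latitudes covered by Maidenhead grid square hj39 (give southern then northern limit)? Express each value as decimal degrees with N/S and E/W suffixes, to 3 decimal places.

9.000° N, 10.000° N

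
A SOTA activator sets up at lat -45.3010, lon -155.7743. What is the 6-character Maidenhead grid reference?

BE24cq

Offset from 180°W / 90°S: lon 24.2257°, lat 44.6990°.
Field: lon ⌊24.2257/20⌋ = 1 → B; lat ⌊44.6990/10⌋ = 4 → E.
Square: lon ⌊4.2257/2⌋ = 2; lat ⌊4.6990/1⌋ = 4.
Subsquare: lon ⌊0.2257/0.0833333⌋ = 2 → c; lat ⌊0.6990/0.0416667⌋ = 16 → q.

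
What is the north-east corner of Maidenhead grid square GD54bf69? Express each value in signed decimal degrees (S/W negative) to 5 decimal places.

-55.75000, -49.85833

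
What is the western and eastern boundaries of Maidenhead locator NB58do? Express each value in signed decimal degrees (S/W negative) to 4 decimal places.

90.2500, 90.3333

Field N=13, B=1: +13·20° lon, +1·10° lat → SW at lon 80°, lat -80°.
Square 5, 8: +5·2° lon, +8·1° lat → SW at lon 90°, lat -72°.
Subsquare d=3, o=14: +3·0.0833333° lon, +14·0.0416667° lat → SW at lon 90.25°, lat -71.4167°.
Cell spans 0.0833333° lon × 0.0416667° lat.
west 90.2500, east 90.3333.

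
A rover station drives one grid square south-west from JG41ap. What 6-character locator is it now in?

JG31xo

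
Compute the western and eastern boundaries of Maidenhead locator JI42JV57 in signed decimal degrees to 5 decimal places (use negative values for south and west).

8.79167, 8.80000

Field J=9, I=8: +9·20° lon, +8·10° lat → SW at lon 0°, lat -10°.
Square 4, 2: +4·2° lon, +2·1° lat → SW at lon 8°, lat -8°.
Subsquare j=9, v=21: +9·0.0833333° lon, +21·0.0416667° lat → SW at lon 8.75°, lat -7.125°.
Extended square 5, 7: +5·0.00833333° lon, +7·0.00416667° lat → SW at lon 8.79167°, lat -7.09583°.
Cell spans 0.00833333° lon × 0.00416667° lat.
west 8.79167, east 8.80000.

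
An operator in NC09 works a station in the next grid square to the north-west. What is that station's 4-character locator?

Longitude square 0; −1 → -1, wraps to 9, carry into field.
Longitude field N = 13; −1 → 12 = M.
Latitude square 9; +1 → 10, wraps to 0, carry into field.
Latitude field C = 2; +1 → 3 = D.

MD90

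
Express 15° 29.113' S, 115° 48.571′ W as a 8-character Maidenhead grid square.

DH24cm23

Offset from 180°W / 90°S: lon 64.19048°, lat 74.51478°.
Field: 64.19048/20 → 3 → D, 74.51478/10 → 7 → H; chars DH.
Square: 4.19048/2 → 2, 4.51478/1 → 4; chars 24.
Subsquare: 0.19048/0.0833333 → 2 → c, 0.51478/0.0416667 → 12 → m; chars cm.
Extended square: 0.02382/0.00833333 → 2, 0.01478/0.00416667 → 3; chars 23.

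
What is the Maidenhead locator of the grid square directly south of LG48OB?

LG48oa

Latitude subsquare b = 1; −1 → 0 = a.
The longitude characters are unchanged.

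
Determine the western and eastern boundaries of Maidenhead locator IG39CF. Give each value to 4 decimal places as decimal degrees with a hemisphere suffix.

13.8333° W, 13.7500° W

Field I=8, G=6: +8·20° lon, +6·10° lat → SW at lon -20°, lat -30°.
Square 3, 9: +3·2° lon, +9·1° lat → SW at lon -14°, lat -21°.
Subsquare c=2, f=5: +2·0.0833333° lon, +5·0.0416667° lat → SW at lon -13.8333°, lat -20.7917°.
Cell spans 0.0833333° lon × 0.0416667° lat.
west 13.8333° W, east 13.7500° W.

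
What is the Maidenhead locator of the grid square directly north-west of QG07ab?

Longitude subsquare a = 0; −1 → -1, wraps to 23 = x, carry into square.
Longitude square 0; −1 → -1, wraps to 9, carry into field.
Longitude field Q = 16; −1 → 15 = P.
Latitude subsquare b = 1; +1 → 2 = c.

PG97xc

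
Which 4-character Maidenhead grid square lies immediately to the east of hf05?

Longitude square 0; +1 → 1.
The latitude characters are unchanged.

HF15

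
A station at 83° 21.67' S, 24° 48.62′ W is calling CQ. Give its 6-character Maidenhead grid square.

HA76op

Offset from 180°W / 90°S: lon 155.1897°, lat 6.6388°.
Field: lon ⌊155.1897/20⌋ = 7 → H; lat ⌊6.6388/10⌋ = 0 → A.
Square: lon ⌊15.1897/2⌋ = 7; lat ⌊6.6388/1⌋ = 6.
Subsquare: lon ⌊1.1897/0.0833333⌋ = 14 → o; lat ⌊0.6388/0.0416667⌋ = 15 → p.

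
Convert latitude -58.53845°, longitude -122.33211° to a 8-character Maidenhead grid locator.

Shift to the Maidenhead origin (180°W, 90°S): lon 57.66789, lat 31.46155.
Field: 57.66789/20 → 2 → C, 31.46155/10 → 3 → D; chars CD.
Square: 17.66789/2 → 8, 1.46155/1 → 1; chars 81.
Subsquare: 1.66789/0.0833333 → 20 → u, 0.46155/0.0416667 → 11 → l; chars ul.
Extended square: 0.00122/0.00833333 → 0, 0.00322/0.00416667 → 0; chars 00.

CD81ul00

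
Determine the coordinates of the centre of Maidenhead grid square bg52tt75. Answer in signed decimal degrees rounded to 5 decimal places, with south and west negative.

Field B=1, G=6: +1·20° lon, +6·10° lat → SW at lon -160°, lat -30°.
Square 5, 2: +5·2° lon, +2·1° lat → SW at lon -150°, lat -28°.
Subsquare t=19, t=19: +19·0.0833333° lon, +19·0.0416667° lat → SW at lon -148.417°, lat -27.2083°.
Extended square 7, 5: +7·0.00833333° lon, +5·0.00416667° lat → SW at lon -148.358°, lat -27.1875°.
Cell spans 0.00833333° lon × 0.00416667° lat. Centre is SW corner plus half of each.
latitude -27.18542, longitude -148.35417.

-27.18542, -148.35417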